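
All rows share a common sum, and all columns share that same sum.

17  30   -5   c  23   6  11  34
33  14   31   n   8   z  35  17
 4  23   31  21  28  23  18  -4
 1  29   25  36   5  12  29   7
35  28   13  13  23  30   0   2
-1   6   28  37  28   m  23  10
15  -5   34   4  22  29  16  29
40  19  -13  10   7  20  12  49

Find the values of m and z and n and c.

m = 13, z = 11, n = -5, c = 28

Rows 3 and 4 both sum to 144, so that's the common total.
The known cells in row 1 total 116, leaving 144 − 116 = 28 for the blank.
The known cells in row 6 total 131, leaving 144 − 131 = 13 for the blank.
The known cells in column 4 total 149, leaving 144 − 149 = -5 for the blank.
The known cells in row 2 total 133, leaving 144 − 133 = 11 for the blank.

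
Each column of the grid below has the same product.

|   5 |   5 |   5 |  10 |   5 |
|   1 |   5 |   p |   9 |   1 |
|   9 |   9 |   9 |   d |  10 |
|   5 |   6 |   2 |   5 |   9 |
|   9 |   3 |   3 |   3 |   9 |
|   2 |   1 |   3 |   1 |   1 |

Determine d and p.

Columns 1 and 2 each multiply to 4050, so every column has product 4050.
Column 4: 10×9×5×3×1 = 1350, so the missing entry is 4050 ÷ 1350 = 3.
Column 3: 5×9×2×3×3 = 810, so the missing entry is 4050 ÷ 810 = 5.

d = 3, p = 5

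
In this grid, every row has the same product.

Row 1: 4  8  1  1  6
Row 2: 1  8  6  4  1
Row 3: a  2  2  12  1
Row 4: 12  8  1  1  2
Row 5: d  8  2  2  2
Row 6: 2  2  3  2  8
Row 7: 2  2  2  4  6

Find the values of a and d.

Rows 2 and 6 each multiply to 192, so every row has product 192.
Row 3: 2×2×12×1 = 48, so the missing entry is 192 ÷ 48 = 4.
Row 5: 8×2×2×2 = 64, so the missing entry is 192 ÷ 64 = 3.

a = 4, d = 3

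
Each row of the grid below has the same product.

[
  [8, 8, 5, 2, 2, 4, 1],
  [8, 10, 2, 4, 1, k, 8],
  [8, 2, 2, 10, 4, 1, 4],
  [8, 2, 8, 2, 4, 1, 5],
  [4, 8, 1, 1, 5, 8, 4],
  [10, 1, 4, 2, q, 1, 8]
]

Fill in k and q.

Rows 4 and 5 each multiply to 5120, so every row has product 5120.
Row 2: 8×10×2×4×1×8 = 5120, so the missing entry is 5120 ÷ 5120 = 1.
Row 6: 10×1×4×2×1×8 = 640, so the missing entry is 5120 ÷ 640 = 8.

k = 1, q = 8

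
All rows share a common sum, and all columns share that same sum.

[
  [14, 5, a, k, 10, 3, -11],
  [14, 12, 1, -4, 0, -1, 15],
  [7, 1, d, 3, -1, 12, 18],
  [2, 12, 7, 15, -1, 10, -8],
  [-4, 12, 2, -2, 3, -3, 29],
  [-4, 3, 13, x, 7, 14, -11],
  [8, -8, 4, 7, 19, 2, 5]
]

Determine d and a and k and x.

Rows 2 and 4 both sum to 37, so that's the common total.
Row 6 has -4 + 3 + 13 + 7 + 14 − 11 = 22; the blank must be 37 − 22 = 15.
Column 4 has -4 + 3 + 15 − 2 + 15 + 7 = 34; the blank must be 37 − 34 = 3.
Row 1 has 14 + 5 + 3 + 10 + 3 − 11 = 24; the blank must be 37 − 24 = 13.
Row 3 has 7 + 1 + 3 − 1 + 12 + 18 = 40; the blank must be 37 − 40 = -3.

d = -3, a = 13, k = 3, x = 15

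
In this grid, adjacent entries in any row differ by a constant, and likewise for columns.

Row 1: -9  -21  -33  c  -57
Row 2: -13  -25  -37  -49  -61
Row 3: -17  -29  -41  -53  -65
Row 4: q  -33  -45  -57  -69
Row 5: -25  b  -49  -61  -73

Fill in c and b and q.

Along each row the entries change by -12 per step; down each column they change by -4.
Row 1: from -9 at column 1, stepping by -12 to column 4 gives -45.
Row 5: from -25 at column 1, stepping by -12 to column 2 gives -37.
Row 4: from -33 at column 2, stepping by -12 to column 1 gives -21.

c = -45, b = -37, q = -21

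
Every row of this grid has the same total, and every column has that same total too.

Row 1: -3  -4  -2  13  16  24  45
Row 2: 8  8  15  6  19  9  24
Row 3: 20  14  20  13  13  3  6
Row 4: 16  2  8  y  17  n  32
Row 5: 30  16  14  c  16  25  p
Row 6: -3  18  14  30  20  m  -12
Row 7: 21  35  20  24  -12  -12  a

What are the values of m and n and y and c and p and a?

m = 22, n = 18, y = -4, c = 7, p = -19, a = 13

Rows 1 and 2 both sum to 89, so that's the common total.
The known cells in row 6 total 67, leaving 89 − 67 = 22 for the blank.
The known cells in row 7 total 76, leaving 89 − 76 = 13 for the blank.
The known cells in column 7 total 108, leaving 89 − 108 = -19 for the blank.
The known cells in row 5 total 82, leaving 89 − 82 = 7 for the blank.
The known cells in column 4 total 93, leaving 89 − 93 = -4 for the blank.
The known cells in row 4 total 71, leaving 89 − 71 = 18 for the blank.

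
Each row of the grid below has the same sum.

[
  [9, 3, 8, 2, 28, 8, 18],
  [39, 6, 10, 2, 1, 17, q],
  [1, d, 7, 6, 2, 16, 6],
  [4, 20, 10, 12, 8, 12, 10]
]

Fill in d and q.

d = 38, q = 1

Rows 1 and 4 both add up to 76, so every row sums to 76.
Row 3: 1 + 7 + 6 + 2 + 16 + 6 = 38, so the missing entry is 76 − 38 = 38.
Row 2: 39 + 6 + 10 + 2 + 1 + 17 = 75, so the missing entry is 76 − 75 = 1.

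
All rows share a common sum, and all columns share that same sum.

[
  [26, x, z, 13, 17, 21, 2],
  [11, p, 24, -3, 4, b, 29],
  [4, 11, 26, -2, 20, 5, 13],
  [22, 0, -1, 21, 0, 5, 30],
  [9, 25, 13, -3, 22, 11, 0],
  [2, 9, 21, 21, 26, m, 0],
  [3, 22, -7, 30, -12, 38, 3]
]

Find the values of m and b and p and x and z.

m = -2, b = -1, p = 13, x = -3, z = 1

Rows 3 and 4 both sum to 77, so that's the common total.
Row 6: 2 + 9 + 21 + 21 + 26 + 0 = 79, so its missing entry is 77 − 79 = -2.
Column 6: 21 + 5 + 5 + 11 − 2 + 38 = 78, so its missing entry is 77 − 78 = -1.
Row 2: 11 + 24 − 3 + 4 − 1 + 29 = 64, so its missing entry is 77 − 64 = 13.
Column 2: 13 + 11 + 0 + 25 + 9 + 22 = 80, so its missing entry is 77 − 80 = -3.
Row 1: 26 − 3 + 13 + 17 + 21 + 2 = 76, so its missing entry is 77 − 76 = 1.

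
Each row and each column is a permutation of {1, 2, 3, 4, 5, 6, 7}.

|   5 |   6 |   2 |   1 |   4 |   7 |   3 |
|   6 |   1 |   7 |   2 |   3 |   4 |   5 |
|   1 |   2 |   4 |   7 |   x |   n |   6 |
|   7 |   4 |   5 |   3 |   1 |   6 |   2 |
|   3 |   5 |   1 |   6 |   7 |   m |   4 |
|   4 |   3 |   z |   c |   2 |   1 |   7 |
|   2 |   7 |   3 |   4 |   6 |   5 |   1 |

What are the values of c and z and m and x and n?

At (row 3, col 5): column 5 already has {1, 2, 3, 4, 6, 7}, so the value is 5.
For row 5, column 6: row 5 already has {1, 3, 4, 5, 6, 7}; that leaves 2.
For row 6, column 4: column 4 already has {1, 2, 3, 4, 6, 7}; that leaves 5.
Cell (3,6): row 3 already has {1, 2, 4, 5, 6, 7} → 3.
At (row 6, col 3): row 6 already has {1, 2, 3, 4, 5, 7}, so the value is 6.

c = 5, z = 6, m = 2, x = 5, n = 3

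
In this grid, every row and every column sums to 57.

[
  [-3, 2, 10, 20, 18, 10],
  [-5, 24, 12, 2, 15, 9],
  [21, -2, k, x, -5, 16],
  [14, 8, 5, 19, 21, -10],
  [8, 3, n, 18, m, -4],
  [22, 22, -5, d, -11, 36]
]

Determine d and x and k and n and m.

Column 5 has 18 + 15 − 5 + 21 − 11 = 38; the blank must be 57 − 38 = 19.
Row 5 has 8 + 3 + 18 + 19 − 4 = 44; the blank must be 57 − 44 = 13.
Column 3 has 10 + 12 + 5 + 13 − 5 = 35; the blank must be 57 − 35 = 22.
Row 3 has 21 − 2 + 22 − 5 + 16 = 52; the blank must be 57 − 52 = 5.
Row 6 has 22 + 22 − 5 − 11 + 36 = 64; the blank must be 57 − 64 = -7.

d = -7, x = 5, k = 22, n = 13, m = 19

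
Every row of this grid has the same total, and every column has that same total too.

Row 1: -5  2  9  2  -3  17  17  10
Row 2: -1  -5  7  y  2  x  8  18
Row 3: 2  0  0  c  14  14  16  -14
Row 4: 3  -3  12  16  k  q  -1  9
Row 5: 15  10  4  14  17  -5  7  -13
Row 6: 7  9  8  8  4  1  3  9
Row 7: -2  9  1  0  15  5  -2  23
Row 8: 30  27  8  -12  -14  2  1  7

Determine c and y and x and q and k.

c = 17, y = 4, x = 16, q = -1, k = 14

Rows 1 and 5 both sum to 49, so that's the common total.
The known cells in column 5 total 35, leaving 49 − 35 = 14 for the blank.
The known cells in row 3 total 32, leaving 49 − 32 = 17 for the blank.
The known cells in column 4 total 45, leaving 49 − 45 = 4 for the blank.
The known cells in row 2 total 33, leaving 49 − 33 = 16 for the blank.
The known cells in row 4 total 50, leaving 49 − 50 = -1 for the blank.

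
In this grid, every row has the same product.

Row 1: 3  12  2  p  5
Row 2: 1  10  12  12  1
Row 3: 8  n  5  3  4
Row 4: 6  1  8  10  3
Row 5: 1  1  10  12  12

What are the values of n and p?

Rows 2 and 5 each multiply to 1440, so every row has product 1440.
Row 3: 8×5×3×4 = 480, so the missing entry is 1440 ÷ 480 = 3.
Row 1: 3×12×2×5 = 360, so the missing entry is 1440 ÷ 360 = 4.

n = 3, p = 4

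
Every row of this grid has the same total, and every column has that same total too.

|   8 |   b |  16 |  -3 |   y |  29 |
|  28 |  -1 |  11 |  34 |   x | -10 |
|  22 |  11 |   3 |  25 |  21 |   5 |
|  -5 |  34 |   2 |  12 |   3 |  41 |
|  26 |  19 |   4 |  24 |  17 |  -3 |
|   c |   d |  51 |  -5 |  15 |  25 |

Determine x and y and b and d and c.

Rows 3 and 4 both sum to 87, so that's the common total.
The known cells in row 2 total 62, leaving 87 − 62 = 25 for the blank.
The known cells in column 5 total 81, leaving 87 − 81 = 6 for the blank.
The known cells in row 1 total 56, leaving 87 − 56 = 31 for the blank.
The known cells in column 2 total 94, leaving 87 − 94 = -7 for the blank.
The known cells in row 6 total 79, leaving 87 − 79 = 8 for the blank.

x = 25, y = 6, b = 31, d = -7, c = 8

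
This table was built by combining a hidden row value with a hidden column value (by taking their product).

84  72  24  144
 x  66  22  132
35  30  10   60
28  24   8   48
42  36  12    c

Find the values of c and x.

Each row is a constant multiple of every other row — this is a multiplication table with the headers hidden.
Row 5 is 36/72 = 1/2 times row 1, so its entry in column 4 is 144 × 1/2 = 72.
Row 2 is 66/72 = 11/12 times row 1, so its entry in column 1 is 84 × 11/12 = 77.

c = 72, x = 77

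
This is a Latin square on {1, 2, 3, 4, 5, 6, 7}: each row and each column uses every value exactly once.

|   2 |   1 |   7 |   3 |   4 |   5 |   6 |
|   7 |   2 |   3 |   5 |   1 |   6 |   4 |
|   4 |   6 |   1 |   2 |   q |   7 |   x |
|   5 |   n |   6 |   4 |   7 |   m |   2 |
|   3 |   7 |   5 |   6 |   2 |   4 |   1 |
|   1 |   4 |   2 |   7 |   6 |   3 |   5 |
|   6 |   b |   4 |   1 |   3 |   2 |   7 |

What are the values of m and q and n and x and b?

m = 1, q = 5, n = 3, x = 3, b = 5

At (row 3, col 5): column 5 already has {1, 2, 3, 4, 6, 7}, so the value is 5.
Cell (7,2): row 7 already has {1, 2, 3, 4, 6, 7} → 5.
For row 4, column 2: column 2 already has {1, 2, 4, 5, 6, 7}; that leaves 3.
At (row 3, col 7): row 3 already has {1, 2, 4, 5, 6, 7}, so the value is 3.
Cell (4,6): row 4 already has {2, 3, 4, 5, 6, 7} → 1.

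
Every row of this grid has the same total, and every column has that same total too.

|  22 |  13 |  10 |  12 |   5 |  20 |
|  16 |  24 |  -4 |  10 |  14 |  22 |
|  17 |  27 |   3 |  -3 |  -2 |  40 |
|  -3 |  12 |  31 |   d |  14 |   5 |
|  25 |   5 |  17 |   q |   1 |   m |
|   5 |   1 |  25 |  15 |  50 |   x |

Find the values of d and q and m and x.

Rows 1 and 2 both sum to 82, so that's the common total.
Row 6: 5 + 1 + 25 + 15 + 50 = 96, so its missing entry is 82 − 96 = -14.
Column 6: 20 + 22 + 40 + 5 − 14 = 73, so its missing entry is 82 − 73 = 9.
Row 4: -3 + 12 + 31 + 14 + 5 = 59, so its missing entry is 82 − 59 = 23.
Row 5: 25 + 5 + 17 + 1 + 9 = 57, so its missing entry is 82 − 57 = 25.

d = 23, q = 25, m = 9, x = -14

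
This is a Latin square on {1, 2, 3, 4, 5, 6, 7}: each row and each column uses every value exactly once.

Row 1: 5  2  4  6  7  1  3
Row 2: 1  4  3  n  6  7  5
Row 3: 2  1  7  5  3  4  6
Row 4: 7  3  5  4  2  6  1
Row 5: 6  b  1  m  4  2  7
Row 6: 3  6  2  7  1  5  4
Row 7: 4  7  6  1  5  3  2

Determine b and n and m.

For row 2, column 4: row 2 already has {1, 3, 4, 5, 6, 7}; that leaves 2.
At (row 5, col 2): column 2 already has {1, 2, 3, 4, 6, 7}, so the value is 5.
For row 5, column 4: row 5 already has {1, 2, 4, 5, 6, 7}; that leaves 3.

b = 5, n = 2, m = 3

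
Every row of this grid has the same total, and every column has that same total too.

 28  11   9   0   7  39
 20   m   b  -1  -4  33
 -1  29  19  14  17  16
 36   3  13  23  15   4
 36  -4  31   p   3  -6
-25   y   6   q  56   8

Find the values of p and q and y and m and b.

p = 34, q = 24, y = 25, m = 30, b = 16

Rows 1 and 3 both sum to 94, so that's the common total.
Column 3: 9 + 19 + 13 + 31 + 6 = 78, so its missing entry is 94 − 78 = 16.
Row 5: 36 − 4 + 31 + 3 − 6 = 60, so its missing entry is 94 − 60 = 34.
Row 2: 20 + 16 − 1 − 4 + 33 = 64, so its missing entry is 94 − 64 = 30.
Column 2: 11 + 30 + 29 + 3 − 4 = 69, so its missing entry is 94 − 69 = 25.
Row 6: -25 + 25 + 6 + 56 + 8 = 70, so its missing entry is 94 − 70 = 24.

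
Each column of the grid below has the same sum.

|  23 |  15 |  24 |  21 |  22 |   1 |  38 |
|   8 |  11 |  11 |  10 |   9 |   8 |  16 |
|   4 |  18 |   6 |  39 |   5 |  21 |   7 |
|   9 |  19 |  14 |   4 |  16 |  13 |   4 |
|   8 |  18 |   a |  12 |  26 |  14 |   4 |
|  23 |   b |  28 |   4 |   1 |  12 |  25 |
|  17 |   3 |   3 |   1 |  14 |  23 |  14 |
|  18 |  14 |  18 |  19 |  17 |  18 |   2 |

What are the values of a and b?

a = 6, b = 12

The complete columns each total 110.
Column 3 is missing 110 − 104 = 6 (since 24 + 11 + 6 + 14 + 28 + 3 + 18 = 104).
Column 2 is missing 110 − 98 = 12 (since 15 + 11 + 18 + 19 + 18 + 3 + 14 = 98).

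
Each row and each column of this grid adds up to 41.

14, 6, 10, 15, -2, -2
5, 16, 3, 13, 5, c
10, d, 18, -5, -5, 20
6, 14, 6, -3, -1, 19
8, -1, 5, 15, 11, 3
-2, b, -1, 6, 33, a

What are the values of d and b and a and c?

The known cells in row 3 total 38, leaving 41 − 38 = 3 for the blank.
The known cells in column 2 total 38, leaving 41 − 38 = 3 for the blank.
The known cells in row 6 total 39, leaving 41 − 39 = 2 for the blank.
The known cells in row 2 total 42, leaving 41 − 42 = -1 for the blank.

d = 3, b = 3, a = 2, c = -1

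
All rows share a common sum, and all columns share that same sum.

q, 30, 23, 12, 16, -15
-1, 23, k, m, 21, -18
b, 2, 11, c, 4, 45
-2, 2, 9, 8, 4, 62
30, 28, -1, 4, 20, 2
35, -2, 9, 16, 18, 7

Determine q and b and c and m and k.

q = 17, b = 4, c = 17, m = 26, k = 32

Rows 4 and 5 both sum to 83, so that's the common total.
The known cells in column 3 total 51, leaving 83 − 51 = 32 for the blank.
The known cells in row 1 total 66, leaving 83 − 66 = 17 for the blank.
The known cells in column 1 total 79, leaving 83 − 79 = 4 for the blank.
The known cells in row 3 total 66, leaving 83 − 66 = 17 for the blank.
The known cells in row 2 total 57, leaving 83 − 57 = 26 for the blank.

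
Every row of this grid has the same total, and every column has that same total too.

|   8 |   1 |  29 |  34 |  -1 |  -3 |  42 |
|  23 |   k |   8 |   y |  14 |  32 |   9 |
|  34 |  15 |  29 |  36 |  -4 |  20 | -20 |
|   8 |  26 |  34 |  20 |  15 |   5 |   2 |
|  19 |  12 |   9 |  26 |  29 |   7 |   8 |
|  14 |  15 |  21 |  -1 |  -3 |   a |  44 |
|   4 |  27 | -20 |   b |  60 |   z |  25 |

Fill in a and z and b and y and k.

a = 20, z = 29, b = -15, y = 10, k = 14

Rows 1 and 3 both sum to 110, so that's the common total.
Row 6: 14 + 15 + 21 − 1 − 3 + 44 = 90, so its missing entry is 110 − 90 = 20.
Column 6: -3 + 32 + 20 + 5 + 7 + 20 = 81, so its missing entry is 110 − 81 = 29.
Column 2: 1 + 15 + 26 + 12 + 15 + 27 = 96, so its missing entry is 110 − 96 = 14.
Row 7: 4 + 27 − 20 + 60 + 29 + 25 = 125, so its missing entry is 110 − 125 = -15.
Row 2: 23 + 14 + 8 + 14 + 32 + 9 = 100, so its missing entry is 110 − 100 = 10.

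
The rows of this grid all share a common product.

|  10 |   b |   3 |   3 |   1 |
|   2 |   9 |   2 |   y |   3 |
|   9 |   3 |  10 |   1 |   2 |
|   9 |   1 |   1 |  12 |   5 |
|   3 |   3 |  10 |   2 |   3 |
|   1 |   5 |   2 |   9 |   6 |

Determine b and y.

Rows 3 and 6 each multiply to 540, so every row has product 540.
Row 1: 10×3×3×1 = 90, so the missing entry is 540 ÷ 90 = 6.
Row 2: 2×9×2×3 = 108, so the missing entry is 540 ÷ 108 = 5.

b = 6, y = 5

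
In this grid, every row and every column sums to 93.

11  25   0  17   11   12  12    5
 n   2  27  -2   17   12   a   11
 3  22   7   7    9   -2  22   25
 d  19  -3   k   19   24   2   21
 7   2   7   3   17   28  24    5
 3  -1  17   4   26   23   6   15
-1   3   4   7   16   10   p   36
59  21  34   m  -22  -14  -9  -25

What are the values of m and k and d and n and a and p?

m = 49, k = 8, d = 3, n = 8, a = 18, p = 18

Row 7 has -1 + 3 + 4 + 7 + 16 + 10 + 36 = 75; the blank must be 93 − 75 = 18.
Row 8 has 59 + 21 + 34 − 22 − 14 − 9 − 25 = 44; the blank must be 93 − 44 = 49.
Column 4 has 17 − 2 + 7 + 3 + 4 + 7 + 49 = 85; the blank must be 93 − 85 = 8.
Row 4 has 19 − 3 + 8 + 19 + 24 + 2 + 21 = 90; the blank must be 93 − 90 = 3.
Column 1 has 11 + 3 + 3 + 7 + 3 − 1 + 59 = 85; the blank must be 93 − 85 = 8.
Row 2 has 8 + 2 + 27 − 2 + 17 + 12 + 11 = 75; the blank must be 93 − 75 = 18.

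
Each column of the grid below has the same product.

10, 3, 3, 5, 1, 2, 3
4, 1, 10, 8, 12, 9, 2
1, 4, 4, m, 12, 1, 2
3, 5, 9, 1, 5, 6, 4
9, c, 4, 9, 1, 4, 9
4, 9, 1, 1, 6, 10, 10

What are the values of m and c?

m = 12, c = 8

Columns 1 and 6 each multiply to 4320, so every column has product 4320.
Column 4: 5×8×1×9×1 = 360, so the missing entry is 4320 ÷ 360 = 12.
Column 2: 3×1×4×5×9 = 540, so the missing entry is 4320 ÷ 540 = 8.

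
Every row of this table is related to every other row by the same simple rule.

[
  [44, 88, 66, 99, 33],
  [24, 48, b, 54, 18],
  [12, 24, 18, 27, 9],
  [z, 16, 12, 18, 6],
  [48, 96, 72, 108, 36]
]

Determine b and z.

Each row is a constant multiple of every other row — this is a multiplication table with the headers hidden.
Row 2 is 54/99 = 6/11 times row 1, so its entry in column 3 is 66 × 6/11 = 36.
Row 4 is 18/99 = 2/11 times row 1, so its entry in column 1 is 44 × 2/11 = 8.

b = 36, z = 8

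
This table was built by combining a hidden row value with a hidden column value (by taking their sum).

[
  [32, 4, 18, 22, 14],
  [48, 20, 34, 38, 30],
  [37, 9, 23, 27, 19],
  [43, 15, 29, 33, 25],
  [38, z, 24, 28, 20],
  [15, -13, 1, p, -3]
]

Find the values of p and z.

The difference between any two rows is the same in every column — this is an addition table with the headers hidden.
Row 6 minus row 1 is 1 − 18 = -17, so its entry in column 4 is 22 + (-17) = 5.
Row 5 minus row 1 is 24 − 18 = 6, so its entry in column 2 is 4 + 6 = 10.

p = 5, z = 10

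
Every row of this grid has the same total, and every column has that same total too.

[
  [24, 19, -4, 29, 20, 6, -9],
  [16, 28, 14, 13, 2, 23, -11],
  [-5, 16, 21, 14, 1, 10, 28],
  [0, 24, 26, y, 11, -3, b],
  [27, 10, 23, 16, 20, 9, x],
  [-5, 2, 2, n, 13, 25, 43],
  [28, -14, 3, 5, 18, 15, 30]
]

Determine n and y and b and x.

Rows 1 and 2 both sum to 85, so that's the common total.
The known cells in row 6 total 80, leaving 85 − 80 = 5 for the blank.
The known cells in column 4 total 82, leaving 85 − 82 = 3 for the blank.
The known cells in row 5 total 105, leaving 85 − 105 = -20 for the blank.
The known cells in row 4 total 61, leaving 85 − 61 = 24 for the blank.

n = 5, y = 3, b = 24, x = -20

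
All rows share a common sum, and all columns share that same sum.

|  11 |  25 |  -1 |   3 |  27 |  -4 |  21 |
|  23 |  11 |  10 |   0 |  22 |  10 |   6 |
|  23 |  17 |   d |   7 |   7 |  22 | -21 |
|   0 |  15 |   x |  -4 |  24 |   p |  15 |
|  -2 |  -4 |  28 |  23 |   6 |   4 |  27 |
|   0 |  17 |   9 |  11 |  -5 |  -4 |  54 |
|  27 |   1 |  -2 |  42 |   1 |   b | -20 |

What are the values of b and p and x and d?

b = 33, p = 21, x = 11, d = 27

Rows 1 and 2 both sum to 82, so that's the common total.
Row 7: 27 + 1 − 2 + 42 + 1 − 20 = 49, so its missing entry is 82 − 49 = 33.
Column 6: -4 + 10 + 22 + 4 − 4 + 33 = 61, so its missing entry is 82 − 61 = 21.
Row 4: 0 + 15 − 4 + 24 + 21 + 15 = 71, so its missing entry is 82 − 71 = 11.
Row 3: 23 + 17 + 7 + 7 + 22 − 21 = 55, so its missing entry is 82 − 55 = 27.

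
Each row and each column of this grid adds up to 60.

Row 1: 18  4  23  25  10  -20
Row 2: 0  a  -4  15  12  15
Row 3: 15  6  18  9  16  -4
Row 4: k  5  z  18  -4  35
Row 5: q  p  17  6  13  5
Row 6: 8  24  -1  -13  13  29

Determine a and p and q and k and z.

Row 2: 0 − 4 + 15 + 12 + 15 = 38, so its missing entry is 60 − 38 = 22.
Column 3: 23 − 4 + 18 + 17 − 1 = 53, so its missing entry is 60 − 53 = 7.
Row 4: 5 + 7 + 18 − 4 + 35 = 61, so its missing entry is 60 − 61 = -1.
Column 1: 18 + 0 + 15 − 1 + 8 = 40, so its missing entry is 60 − 40 = 20.
Row 5: 20 + 17 + 6 + 13 + 5 = 61, so its missing entry is 60 − 61 = -1.

a = 22, p = -1, q = 20, k = -1, z = 7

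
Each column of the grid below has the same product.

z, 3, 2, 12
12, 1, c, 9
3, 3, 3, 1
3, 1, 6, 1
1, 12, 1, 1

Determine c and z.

Columns 2 and 4 each multiply to 108, so every column has product 108.
Column 3: 2×3×6×1 = 36, so the missing entry is 108 ÷ 36 = 3.
Column 1: 12×3×3×1 = 108, so the missing entry is 108 ÷ 108 = 1.

c = 3, z = 1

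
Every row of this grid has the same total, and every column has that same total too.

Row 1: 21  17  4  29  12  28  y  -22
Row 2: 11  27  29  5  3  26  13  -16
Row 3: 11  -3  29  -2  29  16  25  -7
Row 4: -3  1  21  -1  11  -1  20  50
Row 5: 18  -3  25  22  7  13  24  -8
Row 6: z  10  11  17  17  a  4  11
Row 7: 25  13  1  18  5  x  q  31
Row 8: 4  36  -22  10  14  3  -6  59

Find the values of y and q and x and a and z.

Rows 2 and 3 both sum to 98, so that's the common total.
The known cells in row 1 total 89, leaving 98 − 89 = 9 for the blank.
The known cells in column 1 total 87, leaving 98 − 87 = 11 for the blank.
The known cells in row 6 total 81, leaving 98 − 81 = 17 for the blank.
The known cells in column 6 total 102, leaving 98 − 102 = -4 for the blank.
The known cells in row 7 total 89, leaving 98 − 89 = 9 for the blank.

y = 9, q = 9, x = -4, a = 17, z = 11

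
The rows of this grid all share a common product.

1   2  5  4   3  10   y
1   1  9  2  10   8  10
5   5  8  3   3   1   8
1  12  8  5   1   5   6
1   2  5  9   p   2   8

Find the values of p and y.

p = 10, y = 12

Rows 2 and 4 each multiply to 14400, so every row has product 14400.
Row 5: 1×2×5×9×2×8 = 1440, so the missing entry is 14400 ÷ 1440 = 10.
Row 1: 1×2×5×4×3×10 = 1200, so the missing entry is 14400 ÷ 1200 = 12.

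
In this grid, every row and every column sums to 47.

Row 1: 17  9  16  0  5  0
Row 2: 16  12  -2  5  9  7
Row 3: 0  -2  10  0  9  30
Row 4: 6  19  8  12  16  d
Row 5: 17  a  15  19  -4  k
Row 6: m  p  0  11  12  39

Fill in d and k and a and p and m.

d = -14, k = -15, a = 15, p = -6, m = -9

The known cells in column 1 total 56, leaving 47 − 56 = -9 for the blank.
The known cells in row 6 total 53, leaving 47 − 53 = -6 for the blank.
The known cells in column 2 total 32, leaving 47 − 32 = 15 for the blank.
The known cells in row 5 total 62, leaving 47 − 62 = -15 for the blank.
The known cells in row 4 total 61, leaving 47 − 61 = -14 for the blank.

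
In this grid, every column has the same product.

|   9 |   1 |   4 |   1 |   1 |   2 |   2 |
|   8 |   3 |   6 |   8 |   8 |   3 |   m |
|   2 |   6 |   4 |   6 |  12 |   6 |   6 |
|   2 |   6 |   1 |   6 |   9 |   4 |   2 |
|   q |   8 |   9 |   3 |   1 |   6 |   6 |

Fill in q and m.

q = 3, m = 6

Columns 2 and 3 each multiply to 864, so every column has product 864.
Column 1: 9×8×2×2 = 288, so the missing entry is 864 ÷ 288 = 3.
Column 7: 2×6×2×6 = 144, so the missing entry is 864 ÷ 144 = 6.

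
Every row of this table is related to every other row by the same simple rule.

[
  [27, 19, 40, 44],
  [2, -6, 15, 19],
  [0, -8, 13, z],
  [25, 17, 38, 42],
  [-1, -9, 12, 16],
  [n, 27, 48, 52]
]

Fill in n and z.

n = 35, z = 17

The difference between any two rows is the same in every column — this is an addition table with the headers hidden.
Row 6 minus row 1 is 27 − 19 = 8, so its entry in column 1 is 27 + 8 = 35.
Row 3 minus row 1 is -8 − 19 = -27, so its entry in column 4 is 44 + (-27) = 17.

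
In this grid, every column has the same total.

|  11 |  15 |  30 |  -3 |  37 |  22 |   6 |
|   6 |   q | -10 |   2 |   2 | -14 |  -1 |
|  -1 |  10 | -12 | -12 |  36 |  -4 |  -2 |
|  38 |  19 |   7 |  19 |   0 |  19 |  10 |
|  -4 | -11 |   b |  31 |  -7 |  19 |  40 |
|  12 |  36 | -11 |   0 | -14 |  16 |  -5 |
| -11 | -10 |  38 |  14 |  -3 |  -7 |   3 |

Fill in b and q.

Column 5 sums to 51 and so does column 6; that's the common total.
In column 3 the known cells total 42, leaving 51 − 42 = 9.
In column 2 the known cells total 59, leaving 51 − 59 = -8.

b = 9, q = -8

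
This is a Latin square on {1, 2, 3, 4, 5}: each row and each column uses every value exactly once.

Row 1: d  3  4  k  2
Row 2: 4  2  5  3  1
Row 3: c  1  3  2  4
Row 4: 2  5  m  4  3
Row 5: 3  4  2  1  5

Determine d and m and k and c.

d = 1, m = 1, k = 5, c = 5

Cell (4,3): row 4 already has {2, 3, 4, 5} → 1.
For row 1, column 4: column 4 already has {1, 2, 3, 4}; that leaves 5.
Cell (3,1): row 3 already has {1, 2, 3, 4} → 5.
For row 1, column 1: row 1 already has {2, 3, 4, 5}; that leaves 1.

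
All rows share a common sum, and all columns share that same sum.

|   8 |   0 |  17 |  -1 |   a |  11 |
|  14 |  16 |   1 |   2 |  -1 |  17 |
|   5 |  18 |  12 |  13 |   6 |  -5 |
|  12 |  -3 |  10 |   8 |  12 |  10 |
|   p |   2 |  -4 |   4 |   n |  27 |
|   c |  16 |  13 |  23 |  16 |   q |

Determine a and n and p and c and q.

a = 14, n = 2, p = 18, c = -8, q = -11

Rows 2 and 3 both sum to 49, so that's the common total.
The known cells in row 1 total 35, leaving 49 − 35 = 14 for the blank.
The known cells in column 5 total 47, leaving 49 − 47 = 2 for the blank.
The known cells in row 5 total 31, leaving 49 − 31 = 18 for the blank.
The known cells in column 6 total 60, leaving 49 − 60 = -11 for the blank.
The known cells in row 6 total 57, leaving 49 − 57 = -8 for the blank.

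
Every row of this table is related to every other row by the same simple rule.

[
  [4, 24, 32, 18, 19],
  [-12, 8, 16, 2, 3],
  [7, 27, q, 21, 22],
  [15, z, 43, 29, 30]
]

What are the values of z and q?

z = 35, q = 35

The difference between any two rows is the same in every column — this is an addition table with the headers hidden.
Row 4 minus row 1 is 15 − 4 = 11, so its entry in column 2 is 24 + 11 = 35.
Row 3 minus row 1 is 7 − 4 = 3, so its entry in column 3 is 32 + 3 = 35.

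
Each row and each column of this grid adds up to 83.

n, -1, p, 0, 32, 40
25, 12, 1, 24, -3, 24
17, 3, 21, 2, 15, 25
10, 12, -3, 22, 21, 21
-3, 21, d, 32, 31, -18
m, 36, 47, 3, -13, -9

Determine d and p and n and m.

d = 20, p = -3, n = 15, m = 19

The known cells in row 6 total 64, leaving 83 − 64 = 19 for the blank.
The known cells in row 5 total 63, leaving 83 − 63 = 20 for the blank.
The known cells in column 3 total 86, leaving 83 − 86 = -3 for the blank.
The known cells in row 1 total 68, leaving 83 − 68 = 15 for the blank.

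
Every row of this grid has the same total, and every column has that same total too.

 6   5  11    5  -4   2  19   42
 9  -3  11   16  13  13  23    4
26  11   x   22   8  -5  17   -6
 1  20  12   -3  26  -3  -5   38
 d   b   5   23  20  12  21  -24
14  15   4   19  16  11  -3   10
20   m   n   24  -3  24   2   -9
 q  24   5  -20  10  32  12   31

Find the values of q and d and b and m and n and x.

q = -8, d = 18, b = 11, m = 3, n = 25, x = 13

Rows 1 and 2 both sum to 86, so that's the common total.
Row 8 has 24 + 5 − 20 + 10 + 32 + 12 + 31 = 94; the blank must be 86 − 94 = -8.
Column 1 has 6 + 9 + 26 + 1 + 14 + 20 − 8 = 68; the blank must be 86 − 68 = 18.
Row 3 has 26 + 11 + 22 + 8 − 5 + 17 − 6 = 73; the blank must be 86 − 73 = 13.
Column 3 has 11 + 11 + 13 + 12 + 5 + 4 + 5 = 61; the blank must be 86 − 61 = 25.
Row 7 has 20 + 25 + 24 − 3 + 24 + 2 − 9 = 83; the blank must be 86 − 83 = 3.
Row 5 has 18 + 5 + 23 + 20 + 12 + 21 − 24 = 75; the blank must be 86 − 75 = 11.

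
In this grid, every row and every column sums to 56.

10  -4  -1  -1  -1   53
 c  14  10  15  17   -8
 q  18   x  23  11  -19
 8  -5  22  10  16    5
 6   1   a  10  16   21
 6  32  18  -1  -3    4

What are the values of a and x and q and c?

Row 2 has 14 + 10 + 15 + 17 − 8 = 48; the blank must be 56 − 48 = 8.
Column 1 has 10 + 8 + 8 + 6 + 6 = 38; the blank must be 56 − 38 = 18.
Row 5 has 6 + 1 + 10 + 16 + 21 = 54; the blank must be 56 − 54 = 2.
Row 3 has 18 + 18 + 23 + 11 − 19 = 51; the blank must be 56 − 51 = 5.

a = 2, x = 5, q = 18, c = 8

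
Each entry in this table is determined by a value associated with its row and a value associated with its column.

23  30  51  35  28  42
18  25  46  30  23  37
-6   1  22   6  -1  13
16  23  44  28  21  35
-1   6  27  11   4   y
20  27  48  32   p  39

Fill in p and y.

p = 25, y = 18

The difference between any two rows is the same in every column — this is an addition table with the headers hidden.
Row 6 minus row 1 is 48 − 51 = -3, so its entry in column 5 is 28 + (-3) = 25.
Row 5 minus row 1 is 27 − 51 = -24, so its entry in column 6 is 42 + (-24) = 18.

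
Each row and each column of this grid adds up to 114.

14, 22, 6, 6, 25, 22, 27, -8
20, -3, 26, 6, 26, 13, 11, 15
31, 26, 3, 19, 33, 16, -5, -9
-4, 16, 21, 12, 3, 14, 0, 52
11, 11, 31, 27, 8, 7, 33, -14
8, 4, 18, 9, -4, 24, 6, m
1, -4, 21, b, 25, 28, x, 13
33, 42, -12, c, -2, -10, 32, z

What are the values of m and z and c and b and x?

m = 49, z = 16, c = 15, b = 20, x = 10

Row 6 has 8 + 4 + 18 + 9 − 4 + 24 + 6 = 65; the blank must be 114 − 65 = 49.
Column 8 has -8 + 15 − 9 + 52 − 14 + 49 + 13 = 98; the blank must be 114 − 98 = 16.
Row 8 has 33 + 42 − 12 − 2 − 10 + 32 + 16 = 99; the blank must be 114 − 99 = 15.
Column 7 has 27 + 11 − 5 + 0 + 33 + 6 + 32 = 104; the blank must be 114 − 104 = 10.
Row 7 has 1 − 4 + 21 + 25 + 28 + 10 + 13 = 94; the blank must be 114 − 94 = 20.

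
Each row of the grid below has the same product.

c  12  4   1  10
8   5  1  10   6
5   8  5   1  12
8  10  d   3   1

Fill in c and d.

Rows 2 and 3 each multiply to 2400, so every row has product 2400.
Row 1: 12×4×1×10 = 480, so the missing entry is 2400 ÷ 480 = 5.
Row 4: 8×10×3×1 = 240, so the missing entry is 2400 ÷ 240 = 10.

c = 5, d = 10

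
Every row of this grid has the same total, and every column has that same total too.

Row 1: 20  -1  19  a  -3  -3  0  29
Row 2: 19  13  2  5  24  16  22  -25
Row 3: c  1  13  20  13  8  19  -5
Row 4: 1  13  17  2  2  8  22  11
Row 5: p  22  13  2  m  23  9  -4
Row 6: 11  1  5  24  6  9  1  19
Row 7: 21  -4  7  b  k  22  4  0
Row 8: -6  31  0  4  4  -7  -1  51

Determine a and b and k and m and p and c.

Rows 2 and 4 both sum to 76, so that's the common total.
Row 1: 20 − 1 + 19 − 3 − 3 + 0 + 29 = 61, so its missing entry is 76 − 61 = 15.
Row 3: 1 + 13 + 20 + 13 + 8 + 19 − 5 = 69, so its missing entry is 76 − 69 = 7.
Column 1: 20 + 19 + 7 + 1 + 11 + 21 − 6 = 73, so its missing entry is 76 − 73 = 3.
Row 5: 3 + 22 + 13 + 2 + 23 + 9 − 4 = 68, so its missing entry is 76 − 68 = 8.
Column 5: -3 + 24 + 13 + 2 + 8 + 6 + 4 = 54, so its missing entry is 76 − 54 = 22.
Row 7: 21 − 4 + 7 + 22 + 22 + 4 + 0 = 72, so its missing entry is 76 − 72 = 4.

a = 15, b = 4, k = 22, m = 8, p = 3, c = 7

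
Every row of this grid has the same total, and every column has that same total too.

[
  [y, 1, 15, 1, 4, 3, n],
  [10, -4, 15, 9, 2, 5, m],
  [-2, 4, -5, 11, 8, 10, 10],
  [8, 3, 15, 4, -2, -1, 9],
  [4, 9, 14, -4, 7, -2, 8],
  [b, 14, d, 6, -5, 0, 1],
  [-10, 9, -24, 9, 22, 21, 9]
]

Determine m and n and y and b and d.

Rows 3 and 4 both sum to 36, so that's the common total.
Row 2 has 10 − 4 + 15 + 9 + 2 + 5 = 37; the blank must be 36 − 37 = -1.
Column 7 has -1 + 10 + 9 + 8 + 1 + 9 = 36; the blank must be 36 − 36 = 0.
Row 1 has 1 + 15 + 1 + 4 + 3 + 0 = 24; the blank must be 36 − 24 = 12.
Column 1 has 12 + 10 − 2 + 8 + 4 − 10 = 22; the blank must be 36 − 22 = 14.
Row 6 has 14 + 14 + 6 − 5 + 0 + 1 = 30; the blank must be 36 − 30 = 6.

m = -1, n = 0, y = 12, b = 14, d = 6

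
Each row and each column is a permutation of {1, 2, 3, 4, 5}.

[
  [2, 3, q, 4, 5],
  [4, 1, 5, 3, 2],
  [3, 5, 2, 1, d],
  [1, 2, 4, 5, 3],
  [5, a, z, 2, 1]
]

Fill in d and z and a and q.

At (row 1, col 3): row 1 already has {2, 3, 4, 5}, so the value is 1.
Cell (5,2): column 2 already has {1, 2, 3, 5} → 4.
For row 3, column 5: row 3 already has {1, 2, 3, 5}; that leaves 4.
Cell (5,3): row 5 already has {1, 2, 4, 5} → 3.

d = 4, z = 3, a = 4, q = 1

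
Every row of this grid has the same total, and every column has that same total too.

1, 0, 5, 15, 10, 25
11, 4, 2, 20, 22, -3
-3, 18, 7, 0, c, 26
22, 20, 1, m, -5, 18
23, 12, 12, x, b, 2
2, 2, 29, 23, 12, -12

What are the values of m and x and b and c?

Rows 1 and 2 both sum to 56, so that's the common total.
The known cells in row 3 total 48, leaving 56 − 48 = 8 for the blank.
The known cells in column 5 total 47, leaving 56 − 47 = 9 for the blank.
The known cells in row 4 total 56, leaving 56 − 56 = 0 for the blank.
The known cells in row 5 total 58, leaving 56 − 58 = -2 for the blank.

m = 0, x = -2, b = 9, c = 8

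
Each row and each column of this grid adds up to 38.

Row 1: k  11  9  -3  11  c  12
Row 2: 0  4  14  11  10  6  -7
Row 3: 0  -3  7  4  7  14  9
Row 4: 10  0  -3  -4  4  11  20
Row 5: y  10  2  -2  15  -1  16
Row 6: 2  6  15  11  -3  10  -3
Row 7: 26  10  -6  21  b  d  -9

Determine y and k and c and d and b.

y = -2, k = 2, c = -4, d = 2, b = -6

The known cells in row 5 total 40, leaving 38 − 40 = -2 for the blank.
The known cells in column 1 total 36, leaving 38 − 36 = 2 for the blank.
The known cells in column 5 total 44, leaving 38 − 44 = -6 for the blank.
The known cells in row 7 total 36, leaving 38 − 36 = 2 for the blank.
The known cells in row 1 total 42, leaving 38 − 42 = -4 for the blank.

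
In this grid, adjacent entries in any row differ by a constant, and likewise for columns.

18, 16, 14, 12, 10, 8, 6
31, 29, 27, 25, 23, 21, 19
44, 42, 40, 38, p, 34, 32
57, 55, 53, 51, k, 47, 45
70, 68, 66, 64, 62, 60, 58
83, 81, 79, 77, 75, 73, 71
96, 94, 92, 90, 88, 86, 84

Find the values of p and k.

p = 36, k = 49

Along each row the entries change by -2 per step; down each column they change by 13.
Row 3: from 44 at column 1, stepping by -2 to column 5 gives 36.
Row 4: from 57 at column 1, stepping by -2 to column 5 gives 49.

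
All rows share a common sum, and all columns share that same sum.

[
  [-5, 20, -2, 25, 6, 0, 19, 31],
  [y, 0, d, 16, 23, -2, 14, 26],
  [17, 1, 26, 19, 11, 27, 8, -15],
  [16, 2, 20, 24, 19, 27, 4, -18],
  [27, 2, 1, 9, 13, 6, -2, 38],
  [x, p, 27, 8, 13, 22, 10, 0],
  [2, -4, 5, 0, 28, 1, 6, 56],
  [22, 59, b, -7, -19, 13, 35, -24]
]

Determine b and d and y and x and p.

b = 15, d = 2, y = 15, x = 0, p = 14

Rows 1 and 3 both sum to 94, so that's the common total.
Column 2 has 20 + 0 + 1 + 2 + 2 − 4 + 59 = 80; the blank must be 94 − 80 = 14.
Row 6 has 14 + 27 + 8 + 13 + 22 + 10 + 0 = 94; the blank must be 94 − 94 = 0.
Row 8 has 22 + 59 − 7 − 19 + 13 + 35 − 24 = 79; the blank must be 94 − 79 = 15.
Column 3 has -2 + 26 + 20 + 1 + 27 + 5 + 15 = 92; the blank must be 94 − 92 = 2.
Row 2 has 0 + 2 + 16 + 23 − 2 + 14 + 26 = 79; the blank must be 94 − 79 = 15.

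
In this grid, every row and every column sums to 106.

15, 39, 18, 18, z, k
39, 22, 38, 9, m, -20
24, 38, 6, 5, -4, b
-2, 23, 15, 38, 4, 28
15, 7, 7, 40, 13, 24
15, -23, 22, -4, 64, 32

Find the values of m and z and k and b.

m = 18, z = 11, k = 5, b = 37

The known cells in row 3 total 69, leaving 106 − 69 = 37 for the blank.
The known cells in row 2 total 88, leaving 106 − 88 = 18 for the blank.
The known cells in column 5 total 95, leaving 106 − 95 = 11 for the blank.
The known cells in row 1 total 101, leaving 106 − 101 = 5 for the blank.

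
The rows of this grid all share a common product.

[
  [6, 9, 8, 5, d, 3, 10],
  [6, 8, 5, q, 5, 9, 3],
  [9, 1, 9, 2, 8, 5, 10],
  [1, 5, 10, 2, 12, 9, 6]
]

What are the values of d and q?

Rows 3 and 4 each multiply to 64800, so every row has product 64800.
Row 1: 6×9×8×5×3×10 = 64800, so the missing entry is 64800 ÷ 64800 = 1.
Row 2: 6×8×5×5×9×3 = 32400, so the missing entry is 64800 ÷ 32400 = 2.

d = 1, q = 2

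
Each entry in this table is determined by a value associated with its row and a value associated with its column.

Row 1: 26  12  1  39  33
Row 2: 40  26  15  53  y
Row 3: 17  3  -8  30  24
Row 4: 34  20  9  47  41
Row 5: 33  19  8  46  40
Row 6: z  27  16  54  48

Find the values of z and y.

z = 41, y = 47

The difference between any two rows is the same in every column — this is an addition table with the headers hidden.
Row 6 minus row 1 is 54 − 39 = 15, so its entry in column 1 is 26 + 15 = 41.
Row 2 minus row 1 is 53 − 39 = 14, so its entry in column 5 is 33 + 14 = 47.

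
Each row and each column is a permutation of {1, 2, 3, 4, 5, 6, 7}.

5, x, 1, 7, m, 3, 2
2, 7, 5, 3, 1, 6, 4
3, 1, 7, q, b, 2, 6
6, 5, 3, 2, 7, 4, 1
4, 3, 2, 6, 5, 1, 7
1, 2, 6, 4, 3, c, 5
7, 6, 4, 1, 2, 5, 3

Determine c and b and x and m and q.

c = 7, b = 4, x = 4, m = 6, q = 5

Cell (1,2): column 2 already has {1, 2, 3, 5, 6, 7} → 4.
Cell (6,6): row 6 already has {1, 2, 3, 4, 5, 6} → 7.
At (row 1, col 5): row 1 already has {1, 2, 3, 4, 5, 7}, so the value is 6.
At (row 3, col 5): column 5 already has {1, 2, 3, 5, 6, 7}, so the value is 4.
Cell (3,4): row 3 already has {1, 2, 3, 4, 6, 7} → 5.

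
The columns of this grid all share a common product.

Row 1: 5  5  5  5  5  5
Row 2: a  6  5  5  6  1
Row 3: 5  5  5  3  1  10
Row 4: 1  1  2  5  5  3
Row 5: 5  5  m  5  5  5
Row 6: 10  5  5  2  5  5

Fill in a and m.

Columns 4 and 6 each multiply to 3750, so every column has product 3750.
Column 1: 5×5×1×5×10 = 1250, so the missing entry is 3750 ÷ 1250 = 3.
Column 3: 5×5×5×2×5 = 1250, so the missing entry is 3750 ÷ 1250 = 3.

a = 3, m = 3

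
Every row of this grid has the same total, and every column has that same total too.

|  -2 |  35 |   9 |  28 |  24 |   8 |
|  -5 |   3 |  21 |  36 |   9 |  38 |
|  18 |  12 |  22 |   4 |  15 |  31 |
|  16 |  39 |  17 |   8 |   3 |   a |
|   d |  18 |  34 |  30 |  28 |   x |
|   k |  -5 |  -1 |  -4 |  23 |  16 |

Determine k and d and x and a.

k = 73, d = 2, x = -10, a = 19

Rows 1 and 2 both sum to 102, so that's the common total.
Row 6 has -5 − 1 − 4 + 23 + 16 = 29; the blank must be 102 − 29 = 73.
Column 1 has -2 − 5 + 18 + 16 + 73 = 100; the blank must be 102 − 100 = 2.
Row 5 has 2 + 18 + 34 + 30 + 28 = 112; the blank must be 102 − 112 = -10.
Row 4 has 16 + 39 + 17 + 8 + 3 = 83; the blank must be 102 − 83 = 19.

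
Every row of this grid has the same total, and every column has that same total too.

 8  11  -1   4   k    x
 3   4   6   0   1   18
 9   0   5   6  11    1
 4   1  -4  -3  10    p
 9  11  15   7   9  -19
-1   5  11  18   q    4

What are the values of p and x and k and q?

p = 24, x = 4, k = 6, q = -5

Rows 2 and 3 both sum to 32, so that's the common total.
The known cells in row 6 total 37, leaving 32 − 37 = -5 for the blank.
The known cells in column 5 total 26, leaving 32 − 26 = 6 for the blank.
The known cells in row 4 total 8, leaving 32 − 8 = 24 for the blank.
The known cells in row 1 total 28, leaving 32 − 28 = 4 for the blank.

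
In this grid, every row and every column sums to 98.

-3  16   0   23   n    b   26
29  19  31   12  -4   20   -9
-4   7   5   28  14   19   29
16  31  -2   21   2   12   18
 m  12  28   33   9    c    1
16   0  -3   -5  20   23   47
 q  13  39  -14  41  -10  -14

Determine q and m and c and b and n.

q = 43, m = 1, c = 14, b = 20, n = 16

Column 5 has -4 + 14 + 2 + 9 + 20 + 41 = 82; the blank must be 98 − 82 = 16.
Row 1 has -3 + 16 + 0 + 23 + 16 + 26 = 78; the blank must be 98 − 78 = 20.
Column 6 has 20 + 20 + 19 + 12 + 23 − 10 = 84; the blank must be 98 − 84 = 14.
Row 5 has 12 + 28 + 33 + 9 + 14 + 1 = 97; the blank must be 98 − 97 = 1.
Row 7 has 13 + 39 − 14 + 41 − 10 − 14 = 55; the blank must be 98 − 55 = 43.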